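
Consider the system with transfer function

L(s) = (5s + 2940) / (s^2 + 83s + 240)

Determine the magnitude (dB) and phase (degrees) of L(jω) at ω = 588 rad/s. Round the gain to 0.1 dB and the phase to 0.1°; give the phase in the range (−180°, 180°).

-38.5 dB, -127.0°

Substitute s = j588:
Numerator: 5(j588) + 2940 = 2940 + j2940
Denominator: (j588)^2 + 83(j588) + 240 = -345504 + j48804
|N| = √(2940² + 2940²) ≈ 4157.8, ∠N ≈ 45.00°
|D| = √(345504² + 48804²) ≈ 3.4893e+05, ∠D ≈ 171.96°
|L| = 4157.8 / 3.4893e+05 ≈ 0.011916
Gain = 20 log₁₀(0.011916) ≈ -38.48 dB
∠L = 45.00° − 171.96° = -126.96°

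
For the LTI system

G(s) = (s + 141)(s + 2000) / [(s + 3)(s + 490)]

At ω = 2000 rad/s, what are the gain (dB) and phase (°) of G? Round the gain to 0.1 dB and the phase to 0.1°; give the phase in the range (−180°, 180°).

At s = jω = j2000:
zero (s+141): 141 + j2000 → |·| = √(141²+2000²) = √4019881 ≈ 2005, ∠ = arctan(2000/141) ≈ 85.97°
zero (s+2000): 2000 + j2000 → |·| = √(2000²+2000²) = √8000000 ≈ 2828.4, ∠ = arctan(2000/2000) ≈ 45.00°
pole (s+3): 3 + j2000 → |·| = √(3²+2000²) = √4000009 ≈ 2000, ∠ = arctan(2000/3) ≈ 89.91°
pole (s+490): 490 + j2000 → |·| = √(490²+2000²) = √4240100 ≈ 2059.2, ∠ = arctan(2000/490) ≈ 76.23°
|G| = 1 · 5.6709e+06 / 4.1184e+06 ≈ 1.377
Gain = 20 log₁₀(1.377) ≈ 2.78 dB
∠G = 130.97° − 166.14° = -35.17°

2.8 dB, -35.2°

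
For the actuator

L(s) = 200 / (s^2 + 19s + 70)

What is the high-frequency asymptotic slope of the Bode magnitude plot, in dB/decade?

Each pole contributes −20 dB/decade at high frequency; each zero contributes +20 dB/decade.
Net: 0 zero(s) − 2 pole(s) → -40 dB/decade.

-40 dB/decade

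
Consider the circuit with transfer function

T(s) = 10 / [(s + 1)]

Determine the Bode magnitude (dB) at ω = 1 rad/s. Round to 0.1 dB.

17.0 dB

At ω = 1 rad/s:
pole (1 + j1·1) = 1 + j1 → |·| ≈ 1.4142, ∠ ≈ 45.00°
|T| = 10 · 1 / (1.4142) ≈ 7.0711
Gain = 20 log₁₀(7.0711) ≈ 16.99 dB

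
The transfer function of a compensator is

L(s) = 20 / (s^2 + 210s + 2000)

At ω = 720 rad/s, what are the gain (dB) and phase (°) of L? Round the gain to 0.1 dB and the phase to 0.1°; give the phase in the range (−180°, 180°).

-88.6 dB, -163.7°

Substitute s = j720:
Numerator: 20 = 20 + j0
Denominator: (j720)^2 + 210(j720) + 2000 = -516400 + j151200
|N| = √(20² + 0²) ≈ 20, ∠N ≈ 0.00°
|D| = √(516400² + 151200²) ≈ 5.3808e+05, ∠D ≈ 163.68°
|L| = 20 / 5.3808e+05 ≈ 3.7169e-05
Gain = 20 log₁₀(3.7169e-05) ≈ -88.60 dB
∠L = 0.00° − 163.68° = -163.68°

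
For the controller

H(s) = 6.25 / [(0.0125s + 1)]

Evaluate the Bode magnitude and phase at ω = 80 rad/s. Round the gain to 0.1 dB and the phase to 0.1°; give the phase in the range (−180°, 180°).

12.9 dB, -45.0°

At ω = 80 rad/s:
pole (1 + j80·0.0125) = 1 + j1 → |·| ≈ 1.4142, ∠ ≈ 45.00°
|H| = 6.25 · 1 / (1.4142) ≈ 4.4195
Gain = 20 log₁₀(4.4195) ≈ 12.91 dB
∠H = (0°) − (45.00°) = -45.00°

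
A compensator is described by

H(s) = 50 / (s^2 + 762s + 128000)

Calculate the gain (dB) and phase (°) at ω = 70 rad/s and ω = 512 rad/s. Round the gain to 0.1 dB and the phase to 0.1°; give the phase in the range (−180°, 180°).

ω = 70: -68.6 dB, -23.4°; ω = 512: -78.3 dB, -109.0°

Substitute s = j70:
Numerator: 50 = 50 + j0
Denominator: (j70)^2 + 762(j70) + 128000 = 123100 + j53340
|N| = √(50² + 0²) ≈ 50, ∠N ≈ 0.00°
|D| = √(123100² + 53340²) ≈ 1.3416e+05, ∠D ≈ 23.43°
|H| = 50 / 1.3416e+05 ≈ 0.00037269
Gain = 20 log₁₀(0.00037269) ≈ -68.57 dB
∠H = 0.00° − 23.43° = -23.43°

Substitute s = j512:
Numerator: 50 = 50 + j0
Denominator: (j512)^2 + 762(j512) + 128000 = -134144 + j390144
|N| = √(50² + 0²) ≈ 50, ∠N ≈ 0.00°
|D| = √(134144² + 390144²) ≈ 4.1256e+05, ∠D ≈ 108.97°
|H| = 50 / 4.1256e+05 ≈ 0.00012119
Gain = 20 log₁₀(0.00012119) ≈ -78.33 dB
∠H = 0.00° − 108.97° = -108.97°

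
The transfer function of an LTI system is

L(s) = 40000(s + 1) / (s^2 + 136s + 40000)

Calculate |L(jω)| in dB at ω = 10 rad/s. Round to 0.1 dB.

20.1 dB

At s = jω = j10:
zero (s+1): 1 + j10 → |·| = √(1²+10²) = √101 ≈ 10.05, ∠ = arctan(10/1) ≈ 84.29°
quadratic: (j10)² + 136·j10 + 40000 = 39900 + j1360 → |·| ≈ 39923, ∠ ≈ 1.95°
|L| = 40000 · 10.05 / 39923 ≈ 10.069
Gain = 20 log₁₀(10.069) ≈ 20.06 dB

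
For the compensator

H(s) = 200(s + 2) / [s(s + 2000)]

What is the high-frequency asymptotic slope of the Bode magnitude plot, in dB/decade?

-20 dB/decade

Each pole contributes −20 dB/decade at high frequency; each zero contributes +20 dB/decade.
Net: 1 zero(s) − 2 pole(s) → -20 dB/decade.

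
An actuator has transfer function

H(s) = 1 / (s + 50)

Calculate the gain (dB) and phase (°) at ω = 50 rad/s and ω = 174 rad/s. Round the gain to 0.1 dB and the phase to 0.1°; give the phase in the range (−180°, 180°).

ω = 50: -37.0 dB, -45.0°; ω = 174: -45.2 dB, -74.0°

At s = jω = j50:
pole (s+50): 50 + j50 → |·| = √(50²+50²) = √5000 ≈ 70.711, ∠ = arctan(50/50) ≈ 45.00°
|H| = 1 / 70.711 ≈ 0.014142
Gain = 20 log₁₀(0.014142) ≈ -36.99 dB
∠H = 0.00° − 45.00° = -45.00°

At s = jω = j174:
pole (s+50): 50 + j174 → |·| = √(50²+174²) = √32776 ≈ 181.04, ∠ = arctan(174/50) ≈ 73.97°
|H| = 1 / 181.04 ≈ 0.0055236
Gain = 20 log₁₀(0.0055236) ≈ -45.16 dB
∠H = 0.00° − 73.97° = -73.97°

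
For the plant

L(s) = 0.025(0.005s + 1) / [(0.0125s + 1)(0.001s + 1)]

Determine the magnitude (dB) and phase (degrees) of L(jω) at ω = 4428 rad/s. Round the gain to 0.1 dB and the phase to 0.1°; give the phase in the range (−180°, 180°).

At ω = 4428 rad/s:
zero (1 + j4428·0.005) = 1 + j22.14 → |·| ≈ 22.163, ∠ ≈ 87.41°
pole (1 + j4428·0.0125) = 1 + j55.35 → |·| ≈ 55.359, ∠ ≈ 88.96°
pole (1 + j4428·0.001) = 1 + j4.428 → |·| ≈ 4.5395, ∠ ≈ 77.27°
|L| = 0.025 · 22.163 / (55.359 · 4.5395) ≈ 0.0022048
Gain = 20 log₁₀(0.0022048) ≈ -53.13 dB
∠L = (87.41°) − (88.96° + 77.27°) = -78.82°

-53.1 dB, -78.8°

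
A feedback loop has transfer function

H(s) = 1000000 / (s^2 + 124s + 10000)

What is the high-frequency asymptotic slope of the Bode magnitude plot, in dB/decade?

-40 dB/decade

Each pole contributes −20 dB/decade at high frequency; each zero contributes +20 dB/decade.
Net: 0 zero(s) − 2 pole(s) → -40 dB/decade.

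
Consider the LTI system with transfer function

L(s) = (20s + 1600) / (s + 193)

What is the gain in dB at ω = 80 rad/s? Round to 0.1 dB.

20.7 dB

Substitute s = j80:
Numerator: 20(j80) + 1600 = 1600 + j1600
Denominator: (j80) + 193 = 193 + j80
|N| = √(1600² + 1600²) ≈ 2262.7, ∠N ≈ 45.00°
|D| = √(193² + 80²) ≈ 208.92, ∠D ≈ 22.51°
|L| = 2262.7 / 208.92 ≈ 10.83
Gain = 20 log₁₀(10.83) ≈ 20.69 dB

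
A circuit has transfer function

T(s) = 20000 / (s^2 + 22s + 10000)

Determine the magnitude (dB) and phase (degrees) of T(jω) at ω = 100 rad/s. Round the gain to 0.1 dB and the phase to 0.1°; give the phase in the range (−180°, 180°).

At s = jω = j100:
quadratic: (j100)² + 22·j100 + 10000 = 0 + j2200 → |·| ≈ 2200, ∠ ≈ 90.00°
|T| = 20000 / 2200 ≈ 9.0909
Gain = 20 log₁₀(9.0909) ≈ 19.17 dB
∠T = 0.00° − 90.00° = -90.00°

19.2 dB, -90.0°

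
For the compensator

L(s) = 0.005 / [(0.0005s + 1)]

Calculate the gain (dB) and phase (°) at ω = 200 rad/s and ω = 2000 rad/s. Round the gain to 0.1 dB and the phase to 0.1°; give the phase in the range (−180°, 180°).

ω = 200: -46.1 dB, -5.7°; ω = 2000: -49.0 dB, -45.0°

At ω = 200 rad/s:
pole (1 + j200·0.0005) = 1 + j0.1 → |·| ≈ 1.005, ∠ ≈ 5.71°
|L| = 0.005 · 1 / (1.005) ≈ 0.0049751
Gain = 20 log₁₀(0.0049751) ≈ -46.06 dB
∠L = (0°) − (5.71°) = -5.71°

At ω = 2000 rad/s:
pole (1 + j2000·0.0005) = 1 + j1 → |·| ≈ 1.4142, ∠ ≈ 45.00°
|L| = 0.005 · 1 / (1.4142) ≈ 0.0035356
Gain = 20 log₁₀(0.0035356) ≈ -49.03 dB
∠L = (0°) − (45.00°) = -45.00°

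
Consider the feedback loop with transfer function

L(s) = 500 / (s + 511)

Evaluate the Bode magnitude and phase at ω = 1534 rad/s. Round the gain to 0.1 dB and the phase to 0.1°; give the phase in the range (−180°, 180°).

-10.2 dB, -71.6°

Substitute s = j1534:
Numerator: 500 = 500 + j0
Denominator: (j1534) + 511 = 511 + j1534
|N| = √(500² + 0²) ≈ 500, ∠N ≈ 0.00°
|D| = √(511² + 1534²) ≈ 1616.9, ∠D ≈ 71.58°
|L| = 500 / 1616.9 ≈ 0.30923
Gain = 20 log₁₀(0.30923) ≈ -10.19 dB
∠L = 0.00° − 71.58° = -71.58°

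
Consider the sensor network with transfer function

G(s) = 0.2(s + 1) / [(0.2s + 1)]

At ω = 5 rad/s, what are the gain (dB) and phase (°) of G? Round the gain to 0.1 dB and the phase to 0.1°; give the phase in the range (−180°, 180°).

-2.8 dB, 33.7°

At ω = 5 rad/s:
zero (1 + j5·1) = 1 + j5 → |·| ≈ 5.099, ∠ ≈ 78.69°
pole (1 + j5·0.2) = 1 + j1 → |·| ≈ 1.4142, ∠ ≈ 45.00°
|G| = 0.2 · 5.099 / (1.4142) ≈ 0.72111
Gain = 20 log₁₀(0.72111) ≈ -2.84 dB
∠G = (78.69°) − (45.00°) = 33.69°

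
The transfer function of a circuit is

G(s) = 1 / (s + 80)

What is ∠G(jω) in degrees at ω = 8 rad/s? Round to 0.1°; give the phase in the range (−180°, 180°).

At s = jω = j8:
pole (s+80): 80 + j8 → |·| = √(80²+8²) = √6464 ≈ 80.399, ∠ = arctan(8/80) ≈ 5.71°
∠G = 0.00° − 5.71° = -5.71°

-5.7°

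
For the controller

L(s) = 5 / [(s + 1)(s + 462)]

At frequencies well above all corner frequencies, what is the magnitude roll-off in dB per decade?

-40 dB/decade

Each pole contributes −20 dB/decade at high frequency; each zero contributes +20 dB/decade.
Net: 0 zero(s) − 2 pole(s) → -40 dB/decade.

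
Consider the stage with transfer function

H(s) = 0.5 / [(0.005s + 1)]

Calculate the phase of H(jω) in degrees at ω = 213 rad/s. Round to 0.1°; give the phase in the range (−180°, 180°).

At ω = 213 rad/s:
pole (1 + j213·0.005) = 1 + j1.065 → |·| ≈ 1.4609, ∠ ≈ 46.80°
∠H = (0°) − (46.80°) = -46.80°

-46.8°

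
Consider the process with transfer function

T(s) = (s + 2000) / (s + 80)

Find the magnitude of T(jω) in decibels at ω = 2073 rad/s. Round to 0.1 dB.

2.9 dB

Substitute s = j2073:
Numerator: (j2073) + 2000 = 2000 + j2073
Denominator: (j2073) + 80 = 80 + j2073
|N| = √(2000² + 2073²) ≈ 2880.5, ∠N ≈ 46.03°
|D| = √(80² + 2073²) ≈ 2074.5, ∠D ≈ 87.79°
|T| = 2880.5 / 2074.5 ≈ 1.3885
Gain = 20 log₁₀(1.3885) ≈ 2.85 dB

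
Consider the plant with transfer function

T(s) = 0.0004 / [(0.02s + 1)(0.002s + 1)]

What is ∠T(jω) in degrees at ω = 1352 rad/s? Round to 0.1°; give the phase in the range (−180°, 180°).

-157.6°

At ω = 1352 rad/s:
pole (1 + j1352·0.02) = 1 + j27.04 → |·| ≈ 27.058, ∠ ≈ 87.88°
pole (1 + j1352·0.002) = 1 + j2.704 → |·| ≈ 2.883, ∠ ≈ 69.70°
∠T = (0°) − (87.88° + 69.70°) = -157.58°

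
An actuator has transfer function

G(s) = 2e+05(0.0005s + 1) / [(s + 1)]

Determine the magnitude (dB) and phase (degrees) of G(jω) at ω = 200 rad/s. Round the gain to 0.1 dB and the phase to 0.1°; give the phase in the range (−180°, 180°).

At ω = 200 rad/s:
zero (1 + j200·0.0005) = 1 + j0.1 → |·| ≈ 1.005, ∠ ≈ 5.71°
pole (1 + j200·1) = 1 + j200 → |·| ≈ 200, ∠ ≈ 89.71°
|G| = 2e+05 · 1.005 / (200) ≈ 1005
Gain = 20 log₁₀(1005) ≈ 60.04 dB
∠G = (5.71°) − (89.71°) = -84.00°

60.0 dB, -84.0°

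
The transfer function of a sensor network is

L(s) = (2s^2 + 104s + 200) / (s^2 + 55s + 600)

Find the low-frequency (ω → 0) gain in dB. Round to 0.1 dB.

-9.5 dB

L(0) = 200 / 600 ≈ 0.33333
20 log₁₀(0.33333) ≈ -9.54 dB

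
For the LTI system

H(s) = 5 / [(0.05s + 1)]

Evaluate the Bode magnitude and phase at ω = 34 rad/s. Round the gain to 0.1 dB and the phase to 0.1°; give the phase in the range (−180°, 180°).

At ω = 34 rad/s:
pole (1 + j34·0.05) = 1 + j1.7 → |·| ≈ 1.9723, ∠ ≈ 59.53°
|H| = 5 · 1 / (1.9723) ≈ 2.5351
Gain = 20 log₁₀(2.5351) ≈ 8.08 dB
∠H = (0°) − (59.53°) = -59.53°

8.1 dB, -59.5°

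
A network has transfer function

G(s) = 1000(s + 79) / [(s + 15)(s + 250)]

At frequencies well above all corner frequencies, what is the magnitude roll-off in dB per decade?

-20 dB/decade

Each pole contributes −20 dB/decade at high frequency; each zero contributes +20 dB/decade.
Net: 1 zero(s) − 2 pole(s) → -20 dB/decade.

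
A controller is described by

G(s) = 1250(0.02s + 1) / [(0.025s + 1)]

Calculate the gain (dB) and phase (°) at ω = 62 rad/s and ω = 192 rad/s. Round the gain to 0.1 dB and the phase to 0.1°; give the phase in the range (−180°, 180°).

ω = 62: 60.7 dB, -6.1°; ω = 192: 60.1 dB, -2.8°

At ω = 62 rad/s:
zero (1 + j62·0.02) = 1 + j1.24 → |·| ≈ 1.593, ∠ ≈ 51.12°
pole (1 + j62·0.025) = 1 + j1.55 → |·| ≈ 1.8446, ∠ ≈ 57.17°
|G| = 1250 · 1.593 / (1.8446) ≈ 1079.5
Gain = 20 log₁₀(1079.5) ≈ 60.66 dB
∠G = (51.12°) − (57.17°) = -6.05°

At ω = 192 rad/s:
zero (1 + j192·0.02) = 1 + j3.84 → |·| ≈ 3.9681, ∠ ≈ 75.40°
pole (1 + j192·0.025) = 1 + j4.8 → |·| ≈ 4.9031, ∠ ≈ 78.23°
|G| = 1250 · 3.9681 / (4.9031) ≈ 1011.6
Gain = 20 log₁₀(1011.6) ≈ 60.10 dB
∠G = (75.40°) − (78.23°) = -2.83°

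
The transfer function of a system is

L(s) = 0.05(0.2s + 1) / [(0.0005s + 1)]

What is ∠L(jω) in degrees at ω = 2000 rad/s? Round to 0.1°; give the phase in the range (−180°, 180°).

44.9°

At ω = 2000 rad/s:
zero (1 + j2000·0.2) = 1 + j400 → |·| ≈ 400, ∠ ≈ 89.86°
pole (1 + j2000·0.0005) = 1 + j1 → |·| ≈ 1.4142, ∠ ≈ 45.00°
∠L = (89.86°) − (45.00°) = 44.86°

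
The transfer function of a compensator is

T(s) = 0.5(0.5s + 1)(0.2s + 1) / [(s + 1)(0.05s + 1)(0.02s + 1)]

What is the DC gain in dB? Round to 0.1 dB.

T(0) = 0.5 · 1 / 1 = 0.5
20 log₁₀(0.5) ≈ -6.02 dB

-6.0 dB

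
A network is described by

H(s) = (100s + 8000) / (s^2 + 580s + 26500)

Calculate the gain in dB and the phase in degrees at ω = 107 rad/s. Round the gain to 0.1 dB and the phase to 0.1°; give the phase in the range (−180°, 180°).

Substitute s = j107:
Numerator: 100(j107) + 8000 = 8000 + j10700
Denominator: (j107)^2 + 580(j107) + 26500 = 15051 + j62060
|N| = √(8000² + 10700²) ≈ 13360, ∠N ≈ 53.22°
|D| = √(15051² + 62060²) ≈ 63859, ∠D ≈ 76.37°
|H| = 13360 / 63859 ≈ 0.20921
Gain = 20 log₁₀(0.20921) ≈ -13.59 dB
∠H = 53.22° − 76.37° = -23.15°

-13.6 dB, -23.2°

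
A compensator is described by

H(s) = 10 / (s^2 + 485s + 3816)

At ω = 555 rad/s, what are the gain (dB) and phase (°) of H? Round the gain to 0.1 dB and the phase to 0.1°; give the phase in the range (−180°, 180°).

Substitute s = j555:
Numerator: 10 = 10 + j0
Denominator: (j555)^2 + 485(j555) + 3816 = -304209 + j269175
|N| = √(10² + 0²) ≈ 10, ∠N ≈ 0.00°
|D| = √(304209² + 269175²) ≈ 4.062e+05, ∠D ≈ 138.50°
|H| = 10 / 4.062e+05 ≈ 2.4618e-05
Gain = 20 log₁₀(2.4618e-05) ≈ -92.17 dB
∠H = 0.00° − 138.50° = -138.50°

-92.2 dB, -138.5°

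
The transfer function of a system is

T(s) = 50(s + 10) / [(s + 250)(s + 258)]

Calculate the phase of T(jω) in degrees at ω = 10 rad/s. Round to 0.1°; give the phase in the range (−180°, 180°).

At s = jω = j10:
zero (s+10): 10 + j10 → |·| = √(10²+10²) = √200 ≈ 14.142, ∠ = arctan(10/10) ≈ 45.00°
pole (s+250): 250 + j10 → |·| = √(250²+10²) = √62600 ≈ 250.2, ∠ = arctan(10/250) ≈ 2.29°
pole (s+258): 258 + j10 → |·| = √(258²+10²) = √66664 ≈ 258.19, ∠ = arctan(10/258) ≈ 2.22°
∠T = 45.00° − 4.51° = 40.49°

40.5°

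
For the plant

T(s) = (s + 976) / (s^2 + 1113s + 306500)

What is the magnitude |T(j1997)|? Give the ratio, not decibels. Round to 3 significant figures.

Substitute s = j1997:
Numerator: (j1997) + 976 = 976 + j1997
Denominator: (j1997)^2 + 1113(j1997) + 306500 = -3681509 + j2222661
|N| = √(976² + 1997²) ≈ 2222.7, ∠N ≈ 63.95°
|D| = √(3681509² + 2222661²) ≈ 4.3004e+06, ∠D ≈ 148.88°
|T| = 2222.7 / 4.3004e+06 ≈ 0.00051686

0.000517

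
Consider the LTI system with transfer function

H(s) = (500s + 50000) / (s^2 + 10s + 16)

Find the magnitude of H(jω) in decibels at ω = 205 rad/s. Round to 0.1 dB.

Substitute s = j205:
Numerator: 500(j205) + 50000 = 50000 + j102500
Denominator: (j205)^2 + 10(j205) + 16 = -42009 + j2050
|N| = √(50000² + 102500²) ≈ 1.1404e+05, ∠N ≈ 64.00°
|D| = √(42009² + 2050²) ≈ 42059, ∠D ≈ 177.21°
|H| = 1.1404e+05 / 42059 ≈ 2.7114
Gain = 20 log₁₀(2.7114) ≈ 8.66 dB

8.7 dB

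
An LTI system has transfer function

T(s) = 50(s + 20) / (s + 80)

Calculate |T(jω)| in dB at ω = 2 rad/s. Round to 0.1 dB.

22.0 dB

At s = jω = j2:
zero (s+20): 20 + j2 → |·| = √(20²+2²) = √404 ≈ 20.1, ∠ = arctan(2/20) ≈ 5.71°
pole (s+80): 80 + j2 → |·| = √(80²+2²) = √6404 ≈ 80.025, ∠ = arctan(2/80) ≈ 1.43°
|T| = 50 · 20.1 / 80.025 ≈ 12.559
Gain = 20 log₁₀(12.559) ≈ 21.98 dB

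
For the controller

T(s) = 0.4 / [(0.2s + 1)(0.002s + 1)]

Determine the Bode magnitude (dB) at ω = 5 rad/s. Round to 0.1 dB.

At ω = 5 rad/s:
pole (1 + j5·0.2) = 1 + j1 → |·| ≈ 1.4142, ∠ ≈ 45.00°
pole (1 + j5·0.002) = 1 + j0.01 → |·| ≈ 1, ∠ ≈ 0.57°
|T| = 0.4 · 1 / (1.4142 · 1) ≈ 0.28285
Gain = 20 log₁₀(0.28285) ≈ -10.97 dB

-11.0 dB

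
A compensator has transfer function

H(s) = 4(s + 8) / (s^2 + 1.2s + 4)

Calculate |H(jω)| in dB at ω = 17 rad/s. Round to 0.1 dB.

At s = jω = j17:
zero (s+8): 8 + j17 → |·| = √(8²+17²) = √353 ≈ 18.788, ∠ = arctan(17/8) ≈ 64.80°
quadratic: (j17)² + 1.2·j17 + 4 = -285 + j20.4 → |·| ≈ 285.73, ∠ ≈ 175.91°
|H| = 4 · 18.788 / 285.73 ≈ 0.26302
Gain = 20 log₁₀(0.26302) ≈ -11.60 dB

-11.6 dB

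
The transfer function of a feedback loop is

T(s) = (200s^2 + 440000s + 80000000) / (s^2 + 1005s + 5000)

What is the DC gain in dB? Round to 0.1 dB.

84.1 dB

T(0) = 80000000 / 5000 = 16000
20 log₁₀(16000) ≈ 84.08 dB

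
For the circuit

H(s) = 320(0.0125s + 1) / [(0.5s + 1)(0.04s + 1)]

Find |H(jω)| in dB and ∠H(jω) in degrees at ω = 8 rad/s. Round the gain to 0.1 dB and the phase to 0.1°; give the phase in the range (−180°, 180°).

37.4 dB, -88.0°

At ω = 8 rad/s:
zero (1 + j8·0.0125) = 1 + j0.1 → |·| ≈ 1.005, ∠ ≈ 5.71°
pole (1 + j8·0.5) = 1 + j4 → |·| ≈ 4.1231, ∠ ≈ 75.96°
pole (1 + j8·0.04) = 1 + j0.32 → |·| ≈ 1.05, ∠ ≈ 17.74°
|H| = 320 · 1.005 / (4.1231 · 1.05) ≈ 74.285
Gain = 20 log₁₀(74.285) ≈ 37.42 dB
∠H = (5.71°) − (75.96° + 17.74°) = -87.99°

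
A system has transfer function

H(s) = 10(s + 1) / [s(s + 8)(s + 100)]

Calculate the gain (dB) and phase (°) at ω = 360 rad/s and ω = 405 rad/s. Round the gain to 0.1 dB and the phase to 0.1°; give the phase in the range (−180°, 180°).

ω = 360: -82.6 dB, -163.4°; ω = 405: -84.6 dB, -165.1°

At s = jω = j360:
zero (s+1): 1 + j360 → |·| = √(1²+360²) = √129601 ≈ 360, ∠ = arctan(360/1) ≈ 89.84°
pole (s+8): 8 + j360 → |·| = √(8²+360²) = √129664 ≈ 360.09, ∠ = arctan(360/8) ≈ 88.73°
pole (s+100): 100 + j360 → |·| = √(100²+360²) = √139600 ≈ 373.63, ∠ = arctan(360/100) ≈ 74.48°
pole at origin: |s| = 360, ∠ = 90.00° (in denominator)
|H| = 10 · 360 / 4.8435e+07 ≈ 7.4326e-05
Gain = 20 log₁₀(7.4326e-05) ≈ -82.58 dB
∠H = 89.84° − 253.21° = -163.37°

At s = jω = j405:
zero (s+1): 1 + j405 → |·| = √(1²+405²) = √164026 ≈ 405, ∠ = arctan(405/1) ≈ 89.86°
pole (s+8): 8 + j405 → |·| = √(8²+405²) = √164089 ≈ 405.08, ∠ = arctan(405/8) ≈ 88.87°
pole (s+100): 100 + j405 → |·| = √(100²+405²) = √174025 ≈ 417.16, ∠ = arctan(405/100) ≈ 76.13°
pole at origin: |s| = 405, ∠ = 90.00° (in denominator)
|H| = 10 · 405 / 6.8438e+07 ≈ 5.9178e-05
Gain = 20 log₁₀(5.9178e-05) ≈ -84.56 dB
∠H = 89.86° − 255.00° = -165.14°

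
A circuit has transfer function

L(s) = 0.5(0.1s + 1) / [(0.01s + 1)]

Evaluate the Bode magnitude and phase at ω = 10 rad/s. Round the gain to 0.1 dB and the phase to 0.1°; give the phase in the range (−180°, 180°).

At ω = 10 rad/s:
zero (1 + j10·0.1) = 1 + j1 → |·| ≈ 1.4142, ∠ ≈ 45.00°
pole (1 + j10·0.01) = 1 + j0.1 → |·| ≈ 1.005, ∠ ≈ 5.71°
|L| = 0.5 · 1.4142 / (1.005) ≈ 0.70358
Gain = 20 log₁₀(0.70358) ≈ -3.05 dB
∠L = (45.00°) − (5.71°) = 39.29°

-3.1 dB, 39.3°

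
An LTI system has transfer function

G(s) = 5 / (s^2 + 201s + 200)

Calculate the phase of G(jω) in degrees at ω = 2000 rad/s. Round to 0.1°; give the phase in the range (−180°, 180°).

-174.3°

Substitute s = j2000:
Numerator: 5 = 5 + j0
Denominator: (j2000)^2 + 201(j2000) + 200 = -3999800 + j402000
|N| = √(5² + 0²) ≈ 5, ∠N ≈ 0.00°
|D| = √(3999800² + 402000²) ≈ 4.02e+06, ∠D ≈ 174.26°
∠G = 0.00° − 174.26° = -174.26°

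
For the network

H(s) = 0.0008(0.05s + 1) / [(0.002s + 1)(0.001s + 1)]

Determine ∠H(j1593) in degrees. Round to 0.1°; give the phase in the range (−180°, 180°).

At ω = 1593 rad/s:
zero (1 + j1593·0.05) = 1 + j79.65 → |·| ≈ 79.656, ∠ ≈ 89.28°
pole (1 + j1593·0.002) = 1 + j3.186 → |·| ≈ 3.3393, ∠ ≈ 72.57°
pole (1 + j1593·0.001) = 1 + j1.593 → |·| ≈ 1.8809, ∠ ≈ 57.88°
∠H = (89.28°) − (72.57° + 57.88°) = -41.17°

-41.2°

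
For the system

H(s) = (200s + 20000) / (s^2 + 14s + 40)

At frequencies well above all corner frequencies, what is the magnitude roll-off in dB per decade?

Each pole contributes −20 dB/decade at high frequency; each zero contributes +20 dB/decade.
Net: 1 zero(s) − 2 pole(s) → -20 dB/decade.

-20 dB/decade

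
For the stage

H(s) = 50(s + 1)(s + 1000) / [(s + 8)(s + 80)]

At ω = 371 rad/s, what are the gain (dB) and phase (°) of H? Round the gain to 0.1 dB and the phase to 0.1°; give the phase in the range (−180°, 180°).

At s = jω = j371:
zero (s+1): 1 + j371 → |·| = √(1²+371²) = √137642 ≈ 371, ∠ = arctan(371/1) ≈ 89.85°
zero (s+1000): 1000 + j371 → |·| = √(1000²+371²) = √1137641 ≈ 1066.6, ∠ = arctan(371/1000) ≈ 20.35°
pole (s+8): 8 + j371 → |·| = √(8²+371²) = √137705 ≈ 371.09, ∠ = arctan(371/8) ≈ 88.76°
pole (s+80): 80 + j371 → |·| = √(80²+371²) = √144041 ≈ 379.53, ∠ = arctan(371/80) ≈ 77.83°
|H| = 50 · 3.9571e+05 / 1.4084e+05 ≈ 140.48
Gain = 20 log₁₀(140.48) ≈ 42.95 dB
∠H = 110.20° − 166.59° = -56.39°

43.0 dB, -56.4°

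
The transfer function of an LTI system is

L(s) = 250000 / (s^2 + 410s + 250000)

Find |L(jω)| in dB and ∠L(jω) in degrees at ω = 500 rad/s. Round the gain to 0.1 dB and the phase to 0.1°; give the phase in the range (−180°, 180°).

1.7 dB, -90.0°

At s = jω = j500:
quadratic: (j500)² + 410·j500 + 250000 = 0 + j205000 → |·| ≈ 2.05e+05, ∠ ≈ 90.00°
|L| = 250000 / 2.05e+05 ≈ 1.2195
Gain = 20 log₁₀(1.2195) ≈ 1.72 dB
∠L = 0.00° − 90.00° = -90.00°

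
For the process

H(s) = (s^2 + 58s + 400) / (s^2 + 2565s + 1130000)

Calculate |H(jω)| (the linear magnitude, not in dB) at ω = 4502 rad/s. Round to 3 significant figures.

Substitute s = j4502:
Numerator: (j4502)^2 + 58(j4502) + 400 = -20267604 + j261116
Denominator: (j4502)^2 + 2565(j4502) + 1130000 = -19138004 + j11547630
|N| = √(20267604² + 261116²) ≈ 2.0269e+07, ∠N ≈ 179.26°
|D| = √(19138004² + 11547630²) ≈ 2.2352e+07, ∠D ≈ 148.89°
|H| = 2.0269e+07 / 2.2352e+07 ≈ 0.90681

0.907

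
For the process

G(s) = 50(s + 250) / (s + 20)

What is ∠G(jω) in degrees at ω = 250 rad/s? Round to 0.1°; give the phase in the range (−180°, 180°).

-40.4°

At s = jω = j250:
zero (s+250): 250 + j250 → |·| = √(250²+250²) = √125000 ≈ 353.55, ∠ = arctan(250/250) ≈ 45.00°
pole (s+20): 20 + j250 → |·| = √(20²+250²) = √62900 ≈ 250.8, ∠ = arctan(250/20) ≈ 85.43°
∠G = 45.00° − 85.43° = -40.43°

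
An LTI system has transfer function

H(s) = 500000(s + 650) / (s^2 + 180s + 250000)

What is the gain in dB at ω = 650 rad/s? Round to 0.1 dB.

66.9 dB

At s = jω = j650:
zero (s+650): 650 + j650 → |·| = √(650²+650²) = √845000 ≈ 919.24, ∠ = arctan(650/650) ≈ 45.00°
quadratic: (j650)² + 180·j650 + 250000 = -172500 + j117000 → |·| ≈ 2.0844e+05, ∠ ≈ 145.85°
|H| = 500000 · 919.24 / 2.0844e+05 ≈ 2205
Gain = 20 log₁₀(2205) ≈ 66.87 dB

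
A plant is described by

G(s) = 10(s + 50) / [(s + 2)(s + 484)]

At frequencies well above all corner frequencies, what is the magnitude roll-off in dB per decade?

-20 dB/decade

Each pole contributes −20 dB/decade at high frequency; each zero contributes +20 dB/decade.
Net: 1 zero(s) − 2 pole(s) → -20 dB/decade.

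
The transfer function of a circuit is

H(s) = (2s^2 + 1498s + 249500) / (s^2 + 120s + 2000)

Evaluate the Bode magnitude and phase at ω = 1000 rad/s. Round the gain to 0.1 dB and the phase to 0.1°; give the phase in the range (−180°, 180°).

Substitute s = j1000:
Numerator: 2(j1000)^2 + 1498(j1000) + 249500 = -1750500 + j1498000
Denominator: (j1000)^2 + 120(j1000) + 2000 = -998000 + j120000
|N| = √(1750500² + 1498000²) ≈ 2.304e+06, ∠N ≈ 139.44°
|D| = √(998000² + 120000²) ≈ 1.0052e+06, ∠D ≈ 173.14°
|H| = 2.304e+06 / 1.0052e+06 ≈ 2.2921
Gain = 20 log₁₀(2.2921) ≈ 7.20 dB
∠H = 139.44° − 173.14° = -33.70°

7.2 dB, -33.7°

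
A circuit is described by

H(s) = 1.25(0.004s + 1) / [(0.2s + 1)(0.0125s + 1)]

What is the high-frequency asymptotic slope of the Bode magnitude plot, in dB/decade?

Each pole contributes −20 dB/decade at high frequency; each zero contributes +20 dB/decade.
Net: 1 zero(s) − 2 pole(s) → -20 dB/decade.

-20 dB/decade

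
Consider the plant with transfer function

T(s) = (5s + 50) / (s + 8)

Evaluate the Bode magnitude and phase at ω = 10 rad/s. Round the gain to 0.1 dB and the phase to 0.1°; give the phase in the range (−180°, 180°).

Substitute s = j10:
Numerator: 5(j10) + 50 = 50 + j50
Denominator: (j10) + 8 = 8 + j10
|N| = √(50² + 50²) ≈ 70.711, ∠N ≈ 45.00°
|D| = √(8² + 10²) ≈ 12.806, ∠D ≈ 51.34°
|T| = 70.711 / 12.806 ≈ 5.5217
Gain = 20 log₁₀(5.5217) ≈ 14.84 dB
∠T = 45.00° − 51.34° = -6.34°

14.8 dB, -6.3°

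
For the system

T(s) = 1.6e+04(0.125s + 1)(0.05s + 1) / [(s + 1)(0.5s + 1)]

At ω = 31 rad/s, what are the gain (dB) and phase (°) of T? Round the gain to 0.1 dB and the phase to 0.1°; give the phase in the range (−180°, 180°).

47.8 dB, -41.8°

At ω = 31 rad/s:
zero (1 + j31·0.125) = 1 + j3.875 → |·| ≈ 4.002, ∠ ≈ 75.53°
zero (1 + j31·0.05) = 1 + j1.55 → |·| ≈ 1.8446, ∠ ≈ 57.17°
pole (1 + j31·1) = 1 + j31 → |·| ≈ 31.016, ∠ ≈ 88.15°
pole (1 + j31·0.5) = 1 + j15.5 → |·| ≈ 15.532, ∠ ≈ 86.31°
|T| = 1.6e+04 · 4.002 · 1.8446 / (31.016 · 15.532) ≈ 245.18
Gain = 20 log₁₀(245.18) ≈ 47.79 dB
∠T = (75.53° + 57.17°) − (88.15° + 86.31°) = -41.76°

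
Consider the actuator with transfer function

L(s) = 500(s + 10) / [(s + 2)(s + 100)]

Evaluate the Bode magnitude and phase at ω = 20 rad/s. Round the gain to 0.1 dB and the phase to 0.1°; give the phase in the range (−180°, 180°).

At s = jω = j20:
zero (s+10): 10 + j20 → |·| = √(10²+20²) = √500 ≈ 22.361, ∠ = arctan(20/10) ≈ 63.43°
pole (s+2): 2 + j20 → |·| = √(2²+20²) = √404 ≈ 20.1, ∠ = arctan(20/2) ≈ 84.29°
pole (s+100): 100 + j20 → |·| = √(100²+20²) = √10400 ≈ 101.98, ∠ = arctan(20/100) ≈ 11.31°
|L| = 500 · 22.361 / 2049.8 ≈ 5.4544
Gain = 20 log₁₀(5.4544) ≈ 14.73 dB
∠L = 63.43° − 95.60° = -32.17°

14.7 dB, -32.2°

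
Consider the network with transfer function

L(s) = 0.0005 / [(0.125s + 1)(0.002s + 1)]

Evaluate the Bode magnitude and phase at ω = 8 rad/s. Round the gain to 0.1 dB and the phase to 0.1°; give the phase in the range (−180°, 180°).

At ω = 8 rad/s:
pole (1 + j8·0.125) = 1 + j1 → |·| ≈ 1.4142, ∠ ≈ 45.00°
pole (1 + j8·0.002) = 1 + j0.016 → |·| ≈ 1.0001, ∠ ≈ 0.92°
|L| = 0.0005 · 1 / (1.4142 · 1.0001) ≈ 0.00035352
Gain = 20 log₁₀(0.00035352) ≈ -69.03 dB
∠L = (0°) − (45.00° + 0.92°) = -45.92°

-69.0 dB, -45.9°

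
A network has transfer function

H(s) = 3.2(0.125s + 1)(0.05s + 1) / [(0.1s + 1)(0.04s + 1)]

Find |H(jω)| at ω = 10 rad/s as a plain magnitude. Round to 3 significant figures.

At ω = 10 rad/s:
zero (1 + j10·0.125) = 1 + j1.25 → |·| ≈ 1.6008, ∠ ≈ 51.34°
zero (1 + j10·0.05) = 1 + j0.5 → |·| ≈ 1.118, ∠ ≈ 26.57°
pole (1 + j10·0.1) = 1 + j1 → |·| ≈ 1.4142, ∠ ≈ 45.00°
pole (1 + j10·0.04) = 1 + j0.4 → |·| ≈ 1.077, ∠ ≈ 21.80°
|H| = 3.2 · 1.6008 · 1.118 / (1.4142 · 1.077) ≈ 3.7601

3.76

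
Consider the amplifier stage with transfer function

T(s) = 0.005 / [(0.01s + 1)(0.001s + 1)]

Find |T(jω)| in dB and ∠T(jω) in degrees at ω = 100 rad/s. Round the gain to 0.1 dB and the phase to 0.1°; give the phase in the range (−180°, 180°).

At ω = 100 rad/s:
pole (1 + j100·0.01) = 1 + j1 → |·| ≈ 1.4142, ∠ ≈ 45.00°
pole (1 + j100·0.001) = 1 + j0.1 → |·| ≈ 1.005, ∠ ≈ 5.71°
|T| = 0.005 · 1 / (1.4142 · 1.005) ≈ 0.003518
Gain = 20 log₁₀(0.003518) ≈ -49.07 dB
∠T = (0°) − (45.00° + 5.71°) = -50.71°

-49.1 dB, -50.7°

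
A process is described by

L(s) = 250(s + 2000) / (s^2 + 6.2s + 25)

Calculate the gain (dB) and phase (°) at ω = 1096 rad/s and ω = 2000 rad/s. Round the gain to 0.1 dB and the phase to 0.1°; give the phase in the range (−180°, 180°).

ω = 1096: -6.5 dB, -151.0°; ω = 2000: -15.1 dB, -134.8°

At s = jω = j1096:
zero (s+2000): 2000 + j1096 → |·| = √(2000²+1096²) = √5201216 ≈ 2280.6, ∠ = arctan(1096/2000) ≈ 28.72°
quadratic: (j1096)² + 6.2·j1096 + 25 = -1201191 + j6795.2 → |·| ≈ 1.2012e+06, ∠ ≈ 179.68°
|L| = 250 · 2280.6 / 1.2012e+06 ≈ 0.47465
Gain = 20 log₁₀(0.47465) ≈ -6.47 dB
∠L = 28.72° − 179.68° = -150.96°

At s = jω = j2000:
zero (s+2000): 2000 + j2000 → |·| = √(2000²+2000²) = √8000000 ≈ 2828.4, ∠ = arctan(2000/2000) ≈ 45.00°
quadratic: (j2000)² + 6.2·j2000 + 25 = -3999975 + j12400 → |·| ≈ 4e+06, ∠ ≈ 179.82°
|L| = 250 · 2828.4 / 4e+06 ≈ 0.17677
Gain = 20 log₁₀(0.17677) ≈ -15.05 dB
∠L = 45.00° − 179.82° = -134.82°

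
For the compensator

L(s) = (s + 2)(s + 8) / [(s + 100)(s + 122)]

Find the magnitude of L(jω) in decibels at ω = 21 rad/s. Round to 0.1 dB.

-28.5 dB

At s = jω = j21:
zero (s+2): 2 + j21 → |·| = √(2²+21²) = √445 ≈ 21.095, ∠ = arctan(21/2) ≈ 84.56°
zero (s+8): 8 + j21 → |·| = √(8²+21²) = √505 ≈ 22.472, ∠ = arctan(21/8) ≈ 69.15°
pole (s+100): 100 + j21 → |·| = √(100²+21²) = √10441 ≈ 102.18, ∠ = arctan(21/100) ≈ 11.86°
pole (s+122): 122 + j21 → |·| = √(122²+21²) = √15325 ≈ 123.79, ∠ = arctan(21/122) ≈ 9.77°
|L| = 1 · 474.05 / 12649 ≈ 0.037477
Gain = 20 log₁₀(0.037477) ≈ -28.52 dB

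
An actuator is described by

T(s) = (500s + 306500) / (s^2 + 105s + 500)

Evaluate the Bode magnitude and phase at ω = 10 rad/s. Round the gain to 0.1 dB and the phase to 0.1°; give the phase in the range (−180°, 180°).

Substitute s = j10:
Numerator: 500(j10) + 306500 = 306500 + j5000
Denominator: (j10)^2 + 105(j10) + 500 = 400 + j1050
|N| = √(306500² + 5000²) ≈ 3.0654e+05, ∠N ≈ 0.93°
|D| = √(400² + 1050²) ≈ 1123.6, ∠D ≈ 69.15°
|T| = 3.0654e+05 / 1123.6 ≈ 272.82
Gain = 20 log₁₀(272.82) ≈ 48.72 dB
∠T = 0.93° − 69.15° = -68.22°

48.7 dB, -68.2°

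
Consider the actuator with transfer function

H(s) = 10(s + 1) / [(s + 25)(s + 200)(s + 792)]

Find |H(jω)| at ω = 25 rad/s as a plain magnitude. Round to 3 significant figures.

At s = jω = j25:
zero (s+1): 1 + j25 → |·| = √(1²+25²) = √626 ≈ 25.02, ∠ = arctan(25/1) ≈ 87.71°
pole (s+25): 25 + j25 → |·| = √(25²+25²) = √1250 ≈ 35.355, ∠ = arctan(25/25) ≈ 45.00°
pole (s+200): 200 + j25 → |·| = √(200²+25²) = √40625 ≈ 201.56, ∠ = arctan(25/200) ≈ 7.13°
pole (s+792): 792 + j25 → |·| = √(792²+25²) = √627889 ≈ 792.39, ∠ = arctan(25/792) ≈ 1.81°
|H| = 10 · 25.02 / 5.6467e+06 ≈ 4.4309e-05

4.43e-05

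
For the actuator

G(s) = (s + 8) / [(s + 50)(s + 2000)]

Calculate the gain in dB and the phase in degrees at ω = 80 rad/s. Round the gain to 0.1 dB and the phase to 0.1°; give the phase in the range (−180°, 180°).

-67.4 dB, 24.0°

At s = jω = j80:
zero (s+8): 8 + j80 → |·| = √(8²+80²) = √6464 ≈ 80.399, ∠ = arctan(80/8) ≈ 84.29°
pole (s+50): 50 + j80 → |·| = √(50²+80²) = √8900 ≈ 94.34, ∠ = arctan(80/50) ≈ 57.99°
pole (s+2000): 2000 + j80 → |·| = √(2000²+80²) = √4006400 ≈ 2001.6, ∠ = arctan(80/2000) ≈ 2.29°
|G| = 1 · 80.399 / 1.8883e+05 ≈ 0.00042577
Gain = 20 log₁₀(0.00042577) ≈ -67.42 dB
∠G = 84.29° − 60.28° = 24.01°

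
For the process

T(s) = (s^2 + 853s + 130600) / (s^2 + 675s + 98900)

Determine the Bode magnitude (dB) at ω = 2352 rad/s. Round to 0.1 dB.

0.2 dB

Substitute s = j2352:
Numerator: (j2352)^2 + 853(j2352) + 130600 = -5401304 + j2006256
Denominator: (j2352)^2 + 675(j2352) + 98900 = -5433004 + j1587600
|N| = √(5401304² + 2006256²) ≈ 5.7619e+06, ∠N ≈ 159.62°
|D| = √(5433004² + 1587600²) ≈ 5.6602e+06, ∠D ≈ 163.71°
|T| = 5.7619e+06 / 5.6602e+06 ≈ 1.018
Gain = 20 log₁₀(1.018) ≈ 0.15 dB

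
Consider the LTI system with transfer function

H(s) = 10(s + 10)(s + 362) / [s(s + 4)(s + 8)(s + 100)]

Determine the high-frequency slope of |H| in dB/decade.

-40 dB/decade

Each pole contributes −20 dB/decade at high frequency; each zero contributes +20 dB/decade.
Net: 2 zero(s) − 4 pole(s) → -40 dB/decade.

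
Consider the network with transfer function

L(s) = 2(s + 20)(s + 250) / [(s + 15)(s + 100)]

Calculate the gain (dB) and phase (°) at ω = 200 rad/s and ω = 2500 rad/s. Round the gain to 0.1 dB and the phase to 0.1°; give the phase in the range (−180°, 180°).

At s = jω = j200:
zero (s+20): 20 + j200 → |·| = √(20²+200²) = √40400 ≈ 201, ∠ = arctan(200/20) ≈ 84.29°
zero (s+250): 250 + j200 → |·| = √(250²+200²) = √102500 ≈ 320.16, ∠ = arctan(200/250) ≈ 38.66°
pole (s+15): 15 + j200 → |·| = √(15²+200²) = √40225 ≈ 200.56, ∠ = arctan(200/15) ≈ 85.71°
pole (s+100): 100 + j200 → |·| = √(100²+200²) = √50000 ≈ 223.61, ∠ = arctan(200/100) ≈ 63.43°
|L| = 2 · 64352 / 44847 ≈ 2.8698
Gain = 20 log₁₀(2.8698) ≈ 9.16 dB
∠L = 122.95° − 149.14° = -26.19°

At s = jω = j2500:
zero (s+20): 20 + j2500 → |·| = √(20²+2500²) = √6250400 ≈ 2500.1, ∠ = arctan(2500/20) ≈ 89.54°
zero (s+250): 250 + j2500 → |·| = √(250²+2500²) = √6312500 ≈ 2512.5, ∠ = arctan(2500/250) ≈ 84.29°
pole (s+15): 15 + j2500 → |·| = √(15²+2500²) = √6250225 ≈ 2500, ∠ = arctan(2500/15) ≈ 89.66°
pole (s+100): 100 + j2500 → |·| = √(100²+2500²) = √6260000 ≈ 2502, ∠ = arctan(2500/100) ≈ 87.71°
|L| = 2 · 6.2815e+06 / 6.255e+06 ≈ 2.0085
Gain = 20 log₁₀(2.0085) ≈ 6.06 dB
∠L = 173.83° − 177.37° = -3.54°

ω = 200: 9.2 dB, -26.2°; ω = 2500: 6.1 dB, -3.5°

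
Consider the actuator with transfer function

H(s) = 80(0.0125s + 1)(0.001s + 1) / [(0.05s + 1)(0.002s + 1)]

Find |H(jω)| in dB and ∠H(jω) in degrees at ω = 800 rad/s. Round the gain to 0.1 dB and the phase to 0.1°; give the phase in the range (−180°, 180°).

At ω = 800 rad/s:
zero (1 + j800·0.0125) = 1 + j10 → |·| ≈ 10.05, ∠ ≈ 84.29°
zero (1 + j800·0.001) = 1 + j0.8 → |·| ≈ 1.2806, ∠ ≈ 38.66°
pole (1 + j800·0.05) = 1 + j40 → |·| ≈ 40.012, ∠ ≈ 88.57°
pole (1 + j800·0.002) = 1 + j1.6 → |·| ≈ 1.8868, ∠ ≈ 57.99°
|H| = 80 · 10.05 · 1.2806 / (40.012 · 1.8868) ≈ 13.638
Gain = 20 log₁₀(13.638) ≈ 22.70 dB
∠H = (84.29° + 38.66°) − (88.57° + 57.99°) = -23.61°

22.7 dB, -23.6°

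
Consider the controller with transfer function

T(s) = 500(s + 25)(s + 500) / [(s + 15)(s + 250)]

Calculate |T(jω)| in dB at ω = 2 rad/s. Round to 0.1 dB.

At s = jω = j2:
zero (s+25): 25 + j2 → |·| = √(25²+2²) = √629 ≈ 25.08, ∠ = arctan(2/25) ≈ 4.57°
zero (s+500): 500 + j2 → |·| = √(500²+2²) = √250004 ≈ 500, ∠ = arctan(2/500) ≈ 0.23°
pole (s+15): 15 + j2 → |·| = √(15²+2²) = √229 ≈ 15.133, ∠ = arctan(2/15) ≈ 7.59°
pole (s+250): 250 + j2 → |·| = √(250²+2²) = √62504 ≈ 250.01, ∠ = arctan(2/250) ≈ 0.46°
|T| = 500 · 12540 / 3783.4 ≈ 1657.2
Gain = 20 log₁₀(1657.2) ≈ 64.39 dB

64.4 dB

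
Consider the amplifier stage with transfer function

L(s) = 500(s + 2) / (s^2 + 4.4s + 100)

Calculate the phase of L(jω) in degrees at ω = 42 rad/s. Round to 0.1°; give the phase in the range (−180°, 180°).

At s = jω = j42:
zero (s+2): 2 + j42 → |·| = √(2²+42²) = √1768 ≈ 42.048, ∠ = arctan(42/2) ≈ 87.27°
quadratic: (j42)² + 4.4·j42 + 100 = -1664 + j184.8 → |·| ≈ 1674.2, ∠ ≈ 173.66°
∠L = 87.27° − 173.66° = -86.39°

-86.4°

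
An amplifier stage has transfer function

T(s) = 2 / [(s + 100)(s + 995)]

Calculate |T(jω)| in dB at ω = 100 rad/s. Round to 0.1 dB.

-97.0 dB

At s = jω = j100:
pole (s+100): 100 + j100 → |·| = √(100²+100²) = √20000 ≈ 141.42, ∠ = arctan(100/100) ≈ 45.00°
pole (s+995): 995 + j100 → |·| = √(995²+100²) = √1000025 ≈ 1000, ∠ = arctan(100/995) ≈ 5.74°
|T| = 2 / 1.4142e+05 ≈ 1.4142e-05
Gain = 20 log₁₀(1.4142e-05) ≈ -96.99 dB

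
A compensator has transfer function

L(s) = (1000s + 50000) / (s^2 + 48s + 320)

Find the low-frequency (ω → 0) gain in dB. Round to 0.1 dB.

43.9 dB

L(0) = 50000 / 320 = 156.25
20 log₁₀(156.25) ≈ 43.88 dB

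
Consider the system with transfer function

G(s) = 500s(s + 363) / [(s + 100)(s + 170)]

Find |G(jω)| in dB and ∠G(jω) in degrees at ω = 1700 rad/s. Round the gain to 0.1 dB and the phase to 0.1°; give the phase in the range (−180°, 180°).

At s = jω = j1700:
zero (s+363): 363 + j1700 → |·| = √(363²+1700²) = √3021769 ≈ 1738.3, ∠ = arctan(1700/363) ≈ 77.95°
zero at origin: s = j1700 → |·| = 1700, ∠ = 90.00°
pole (s+100): 100 + j1700 → |·| = √(100²+1700²) = √2900000 ≈ 1702.9, ∠ = arctan(1700/100) ≈ 86.63°
pole (s+170): 170 + j1700 → |·| = √(170²+1700²) = √2918900 ≈ 1708.5, ∠ = arctan(1700/170) ≈ 84.29°
|G| = 500 · 2.9551e+06 / 2.9094e+06 ≈ 507.85
Gain = 20 log₁₀(507.85) ≈ 54.11 dB
∠G = 167.95° − 170.92° = -2.97°

54.1 dB, -3.0°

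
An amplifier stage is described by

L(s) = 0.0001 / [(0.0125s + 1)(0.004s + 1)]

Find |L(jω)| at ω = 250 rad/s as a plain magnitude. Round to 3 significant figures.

At ω = 250 rad/s:
pole (1 + j250·0.0125) = 1 + j3.125 → |·| ≈ 3.2811, ∠ ≈ 72.26°
pole (1 + j250·0.004) = 1 + j1 → |·| ≈ 1.4142, ∠ ≈ 45.00°
|L| = 0.0001 · 1 / (3.2811 · 1.4142) ≈ 2.1551e-05

2.16e-05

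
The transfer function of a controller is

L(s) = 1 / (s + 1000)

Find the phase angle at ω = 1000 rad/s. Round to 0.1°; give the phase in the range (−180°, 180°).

-45.0°

At s = jω = j1000:
pole (s+1000): 1000 + j1000 → |·| = √(1000²+1000²) = √2000000 ≈ 1414.2, ∠ = arctan(1000/1000) ≈ 45.00°
∠L = 0.00° − 45.00° = -45.00°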